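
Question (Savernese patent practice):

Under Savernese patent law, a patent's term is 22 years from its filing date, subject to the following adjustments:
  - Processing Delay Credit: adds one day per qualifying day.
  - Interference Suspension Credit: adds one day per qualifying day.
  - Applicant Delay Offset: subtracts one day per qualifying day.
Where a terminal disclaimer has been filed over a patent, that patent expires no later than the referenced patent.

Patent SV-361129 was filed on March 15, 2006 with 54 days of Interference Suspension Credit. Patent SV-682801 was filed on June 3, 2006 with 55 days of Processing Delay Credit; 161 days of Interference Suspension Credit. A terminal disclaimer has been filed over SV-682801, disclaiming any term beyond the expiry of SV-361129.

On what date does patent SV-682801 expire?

2028-05-08

Natural term of SV-682801:
  Base: filing + 22 years → 3 June 2028.
  Processing Delay Credit: +55 days → 28 July 2028.
  Interference Suspension Credit: +161 days → 5 January 2029.
Expiry of referenced patent SV-361129:
  Base: filing + 22 years → 15 March 2028.
  Interference Suspension Credit: +54 days → 8 May 2028.
Terminal disclaimer: SV-682801 expires on the earlier of 5 January 2029 and 8 May 2028.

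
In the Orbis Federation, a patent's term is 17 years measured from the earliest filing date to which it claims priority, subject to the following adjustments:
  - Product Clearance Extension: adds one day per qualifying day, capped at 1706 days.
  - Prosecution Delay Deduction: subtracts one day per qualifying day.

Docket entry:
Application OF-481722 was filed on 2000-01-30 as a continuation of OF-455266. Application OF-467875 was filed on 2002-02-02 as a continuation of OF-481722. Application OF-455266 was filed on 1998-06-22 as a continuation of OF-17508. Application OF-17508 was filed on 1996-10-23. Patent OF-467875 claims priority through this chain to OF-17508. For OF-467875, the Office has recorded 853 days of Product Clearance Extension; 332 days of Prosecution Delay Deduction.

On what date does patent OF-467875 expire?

Earliest priority filing: 23 October 1996.
Base term: 23 October 1996 + 17 years → 23 October 2013.
Product Clearance Extension: 853 days (within the 1706-day cap) → +853 days → 23 February 2016.
Prosecution Delay Deduction: −332 days → 28 March 2015.

2015-03-28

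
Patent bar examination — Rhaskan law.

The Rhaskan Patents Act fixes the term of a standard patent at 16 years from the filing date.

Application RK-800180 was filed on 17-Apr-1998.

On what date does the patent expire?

April 17, 2014

Filing date + 16 years → 17 April 2014.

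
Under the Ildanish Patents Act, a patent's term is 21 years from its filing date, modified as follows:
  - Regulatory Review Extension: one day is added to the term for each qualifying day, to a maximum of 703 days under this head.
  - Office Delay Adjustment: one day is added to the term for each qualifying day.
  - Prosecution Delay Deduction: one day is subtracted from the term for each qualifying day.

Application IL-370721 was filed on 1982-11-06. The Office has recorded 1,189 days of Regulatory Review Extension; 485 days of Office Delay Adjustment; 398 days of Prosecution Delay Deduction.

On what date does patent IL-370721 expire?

2006-01-04

Base term: filing date + 21 years → 6 November 2003.
Regulatory Review Extension: 1189 days claimed exceeds the 703-day cap, so +703 days → 9 October 2005.
Office Delay Adjustment: +485 days → 6 February 2007.
Prosecution Delay Deduction: −398 days → 4 January 2006.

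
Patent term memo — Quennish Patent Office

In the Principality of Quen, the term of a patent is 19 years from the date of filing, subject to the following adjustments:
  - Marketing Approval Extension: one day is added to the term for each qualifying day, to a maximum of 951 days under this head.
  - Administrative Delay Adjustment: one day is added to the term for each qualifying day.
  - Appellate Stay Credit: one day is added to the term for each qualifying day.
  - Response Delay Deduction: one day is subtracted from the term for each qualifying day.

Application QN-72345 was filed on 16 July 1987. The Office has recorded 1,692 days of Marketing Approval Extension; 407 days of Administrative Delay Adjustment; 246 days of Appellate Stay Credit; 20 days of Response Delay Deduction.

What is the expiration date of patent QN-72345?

November 16, 2010

Base term: filing date + 19 years → 16 July 2006.
Marketing Approval Extension: 1692 days claimed exceeds the 951-day cap, so +951 days → 21 February 2009.
Administrative Delay Adjustment: +407 days → 4 April 2010.
Appellate Stay Credit: +246 days → 6 December 2010.
Response Delay Deduction: −20 days → 16 November 2010.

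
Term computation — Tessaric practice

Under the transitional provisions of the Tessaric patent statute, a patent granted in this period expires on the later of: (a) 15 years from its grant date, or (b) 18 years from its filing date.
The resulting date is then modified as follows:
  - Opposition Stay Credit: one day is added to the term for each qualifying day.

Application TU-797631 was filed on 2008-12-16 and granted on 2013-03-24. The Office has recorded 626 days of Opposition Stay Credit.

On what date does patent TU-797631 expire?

2029-12-10

(a) grant + 15 years → 24 March 2028.
(b) filing + 18 years → 16 December 2026.
Later of the two: 24 March 2028.
Opposition Stay Credit: +626 days → 10 December 2029.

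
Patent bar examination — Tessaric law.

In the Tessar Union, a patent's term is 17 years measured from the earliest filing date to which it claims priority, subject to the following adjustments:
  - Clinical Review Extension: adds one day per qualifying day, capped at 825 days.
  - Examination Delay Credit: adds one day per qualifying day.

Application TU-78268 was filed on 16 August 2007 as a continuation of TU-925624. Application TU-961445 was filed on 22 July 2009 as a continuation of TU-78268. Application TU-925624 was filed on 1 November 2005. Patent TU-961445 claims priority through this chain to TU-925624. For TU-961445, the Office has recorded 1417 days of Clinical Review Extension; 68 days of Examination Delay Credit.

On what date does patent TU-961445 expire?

April 12, 2025

Earliest priority filing: 1 November 2005.
Base term: 1 November 2005 + 17 years → 1 November 2022.
Clinical Review Extension: 1417 days claimed exceeds the 825-day cap, so +825 days → 3 February 2025.
Examination Delay Credit: +68 days → 12 April 2025.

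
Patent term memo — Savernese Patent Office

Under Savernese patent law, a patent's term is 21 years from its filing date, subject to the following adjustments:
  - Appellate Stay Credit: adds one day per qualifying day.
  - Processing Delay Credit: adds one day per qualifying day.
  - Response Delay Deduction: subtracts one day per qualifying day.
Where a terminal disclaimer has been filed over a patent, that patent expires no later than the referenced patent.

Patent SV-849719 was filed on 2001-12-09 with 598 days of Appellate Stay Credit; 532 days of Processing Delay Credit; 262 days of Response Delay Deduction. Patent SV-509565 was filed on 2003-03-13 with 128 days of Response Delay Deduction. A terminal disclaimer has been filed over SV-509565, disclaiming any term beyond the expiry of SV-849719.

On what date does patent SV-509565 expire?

Natural term of SV-509565:
  Base: filing + 21 years → 13 March 2024.
  Response Delay Deduction: −128 days → 6 November 2023.
Expiry of referenced patent SV-849719:
  Base: filing + 21 years → 9 December 2022.
  Appellate Stay Credit: +598 days → 29 July 2024.
  Processing Delay Credit: +532 days → 12 January 2026.
  Response Delay Deduction: −262 days → 25 April 2025.
Terminal disclaimer: SV-509565 expires on the earlier of 6 November 2023 and 25 April 2025.

November 6, 2023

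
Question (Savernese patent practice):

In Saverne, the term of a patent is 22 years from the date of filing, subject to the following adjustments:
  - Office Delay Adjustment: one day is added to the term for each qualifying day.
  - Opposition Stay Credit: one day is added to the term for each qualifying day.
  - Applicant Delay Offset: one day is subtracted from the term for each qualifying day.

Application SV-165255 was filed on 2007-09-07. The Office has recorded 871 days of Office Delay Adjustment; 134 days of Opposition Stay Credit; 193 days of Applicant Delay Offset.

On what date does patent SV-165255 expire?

2031-11-28

Base term: filing date + 22 years → 7 September 2029.
Office Delay Adjustment: +871 days → 26 January 2032.
Opposition Stay Credit: +134 days → 8 June 2032.
Applicant Delay Offset: −193 days → 28 November 2031.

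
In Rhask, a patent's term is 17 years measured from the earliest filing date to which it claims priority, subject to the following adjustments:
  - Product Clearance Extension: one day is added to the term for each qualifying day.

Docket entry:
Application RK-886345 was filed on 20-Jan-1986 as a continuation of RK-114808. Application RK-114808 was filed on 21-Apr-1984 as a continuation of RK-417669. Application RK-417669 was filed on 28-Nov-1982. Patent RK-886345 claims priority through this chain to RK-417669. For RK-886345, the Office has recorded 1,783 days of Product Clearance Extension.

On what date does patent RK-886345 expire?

2004-10-15

Earliest priority filing: 28 November 1982.
Base term: 28 November 1982 + 17 years → 28 November 1999.
Product Clearance Extension: +1783 days → 15 October 2004.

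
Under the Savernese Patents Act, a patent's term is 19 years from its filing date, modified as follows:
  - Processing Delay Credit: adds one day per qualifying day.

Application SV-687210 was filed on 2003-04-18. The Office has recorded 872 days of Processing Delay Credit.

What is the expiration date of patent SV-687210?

September 6, 2024

Base term: filing date + 19 years → 18 April 2022.
Processing Delay Credit: +872 days → 6 September 2024.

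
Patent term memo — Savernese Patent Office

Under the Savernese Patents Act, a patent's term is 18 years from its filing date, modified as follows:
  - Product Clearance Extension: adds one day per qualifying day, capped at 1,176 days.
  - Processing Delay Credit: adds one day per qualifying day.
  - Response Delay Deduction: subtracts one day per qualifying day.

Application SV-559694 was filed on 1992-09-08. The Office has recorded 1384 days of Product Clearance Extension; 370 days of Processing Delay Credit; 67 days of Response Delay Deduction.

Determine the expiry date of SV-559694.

2014-09-26

Base term: filing date + 18 years → 8 September 2010.
Product Clearance Extension: 1384 days claimed exceeds the 1176-day cap, so +1176 days → 27 November 2013.
Processing Delay Credit: +370 days → 2 December 2014.
Response Delay Deduction: −67 days → 26 September 2014.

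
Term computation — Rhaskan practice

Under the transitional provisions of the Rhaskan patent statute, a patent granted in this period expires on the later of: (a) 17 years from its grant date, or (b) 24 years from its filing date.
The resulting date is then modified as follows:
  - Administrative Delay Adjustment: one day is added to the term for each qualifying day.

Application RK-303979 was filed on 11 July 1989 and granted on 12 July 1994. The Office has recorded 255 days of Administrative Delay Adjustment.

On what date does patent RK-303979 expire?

(a) grant + 17 years → 12 July 2011.
(b) filing + 24 years → 11 July 2013.
Later of the two: 11 July 2013.
Administrative Delay Adjustment: +255 days → 23 March 2014.

March 23, 2014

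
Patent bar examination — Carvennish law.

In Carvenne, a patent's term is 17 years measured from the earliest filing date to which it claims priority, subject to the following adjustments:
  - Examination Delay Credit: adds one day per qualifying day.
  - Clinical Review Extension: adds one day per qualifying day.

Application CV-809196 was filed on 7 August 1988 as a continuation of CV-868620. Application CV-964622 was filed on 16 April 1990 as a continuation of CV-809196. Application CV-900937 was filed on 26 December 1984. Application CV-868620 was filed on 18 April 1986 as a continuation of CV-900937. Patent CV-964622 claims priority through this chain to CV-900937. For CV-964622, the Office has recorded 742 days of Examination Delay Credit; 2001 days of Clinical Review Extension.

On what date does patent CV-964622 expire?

June 30, 2009

Earliest priority filing: 26 December 1984.
Base term: 26 December 1984 + 17 years → 26 December 2001.
Examination Delay Credit: +742 days → 7 January 2004.
Clinical Review Extension: +2001 days → 30 June 2009.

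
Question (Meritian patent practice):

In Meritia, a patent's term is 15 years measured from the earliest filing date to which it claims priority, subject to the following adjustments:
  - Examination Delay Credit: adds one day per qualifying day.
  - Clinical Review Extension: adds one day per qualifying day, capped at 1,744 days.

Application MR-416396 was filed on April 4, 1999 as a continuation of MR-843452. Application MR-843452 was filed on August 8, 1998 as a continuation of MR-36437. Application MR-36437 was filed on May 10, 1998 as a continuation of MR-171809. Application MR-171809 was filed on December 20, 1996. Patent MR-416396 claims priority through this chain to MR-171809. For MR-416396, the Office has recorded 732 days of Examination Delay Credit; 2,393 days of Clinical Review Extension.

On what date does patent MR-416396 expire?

Earliest priority filing: 20 December 1996.
Base term: 20 December 1996 + 15 years → 20 December 2011.
Examination Delay Credit: +732 days → 21 December 2013.
Clinical Review Extension: 2393 days claimed exceeds the 1744-day cap, so +1744 days → 30 September 2018.

September 30, 2018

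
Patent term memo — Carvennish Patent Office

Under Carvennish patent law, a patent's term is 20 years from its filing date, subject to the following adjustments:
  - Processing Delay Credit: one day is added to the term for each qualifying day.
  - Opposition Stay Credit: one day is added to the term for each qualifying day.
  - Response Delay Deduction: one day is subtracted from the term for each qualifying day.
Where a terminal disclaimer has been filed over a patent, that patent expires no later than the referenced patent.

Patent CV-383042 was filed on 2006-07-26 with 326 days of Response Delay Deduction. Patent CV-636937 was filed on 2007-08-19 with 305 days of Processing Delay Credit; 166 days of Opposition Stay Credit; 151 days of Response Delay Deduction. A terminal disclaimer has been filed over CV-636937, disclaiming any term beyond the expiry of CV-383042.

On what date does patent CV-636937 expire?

September 3, 2025

Natural term of CV-636937:
  Base: filing + 20 years → 19 August 2027.
  Processing Delay Credit: +305 days → 19 June 2028.
  Opposition Stay Credit: +166 days → 2 December 2028.
  Response Delay Deduction: −151 days → 4 July 2028.
Expiry of referenced patent CV-383042:
  Base: filing + 20 years → 26 July 2026.
  Response Delay Deduction: −326 days → 3 September 2025.
Terminal disclaimer: CV-636937 expires on the earlier of 4 July 2028 and 3 September 2025.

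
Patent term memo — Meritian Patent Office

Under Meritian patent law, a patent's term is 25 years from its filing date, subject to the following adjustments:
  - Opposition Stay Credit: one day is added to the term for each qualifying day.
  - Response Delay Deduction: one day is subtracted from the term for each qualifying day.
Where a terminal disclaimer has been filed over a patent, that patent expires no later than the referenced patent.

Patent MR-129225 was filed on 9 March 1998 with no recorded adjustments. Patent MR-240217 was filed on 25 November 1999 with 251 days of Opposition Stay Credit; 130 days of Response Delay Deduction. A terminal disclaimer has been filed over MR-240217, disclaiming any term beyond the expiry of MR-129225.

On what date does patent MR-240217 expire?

Natural term of MR-240217:
  Base: filing + 25 years → 25 November 2024.
  Opposition Stay Credit: +251 days → 3 August 2025.
  Response Delay Deduction: −130 days → 26 March 2025.
Expiry of referenced patent MR-129225:
  Base: filing + 25 years → 9 March 2023.
Terminal disclaimer: MR-240217 expires on the earlier of 26 March 2025 and 9 March 2023.

March 9, 2023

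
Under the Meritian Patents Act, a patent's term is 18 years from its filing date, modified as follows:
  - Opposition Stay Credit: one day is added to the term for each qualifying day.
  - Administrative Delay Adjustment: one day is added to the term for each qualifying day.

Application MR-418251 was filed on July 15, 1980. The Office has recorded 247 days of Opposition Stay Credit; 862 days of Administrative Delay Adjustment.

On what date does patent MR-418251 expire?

Base term: filing date + 18 years → 15 July 1998.
Opposition Stay Credit: +247 days → 19 March 1999.
Administrative Delay Adjustment: +862 days → 28 July 2001.

July 28, 2001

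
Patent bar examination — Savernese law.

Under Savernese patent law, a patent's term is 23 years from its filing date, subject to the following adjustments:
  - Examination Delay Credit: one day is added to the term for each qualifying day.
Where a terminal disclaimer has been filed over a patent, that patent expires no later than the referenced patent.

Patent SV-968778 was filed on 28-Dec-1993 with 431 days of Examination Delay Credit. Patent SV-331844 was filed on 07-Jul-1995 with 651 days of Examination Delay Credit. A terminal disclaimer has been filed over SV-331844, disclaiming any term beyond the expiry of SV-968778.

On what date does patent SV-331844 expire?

Natural term of SV-331844:
  Base: filing + 23 years → 7 July 2018.
  Examination Delay Credit: +651 days → 18 April 2020.
Expiry of referenced patent SV-968778:
  Base: filing + 23 years → 28 December 2016.
  Examination Delay Credit: +431 days → 4 March 2018.
Terminal disclaimer: SV-331844 expires on the earlier of 18 April 2020 and 4 March 2018.

March 4, 2018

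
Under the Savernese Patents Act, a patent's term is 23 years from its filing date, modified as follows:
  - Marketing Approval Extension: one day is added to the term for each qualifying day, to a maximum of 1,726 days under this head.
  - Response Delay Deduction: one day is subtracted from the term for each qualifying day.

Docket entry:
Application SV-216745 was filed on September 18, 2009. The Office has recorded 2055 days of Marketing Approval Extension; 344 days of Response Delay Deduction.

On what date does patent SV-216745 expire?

Base term: filing date + 23 years → 18 September 2032.
Marketing Approval Extension: 2055 days claimed exceeds the 1726-day cap, so +1726 days → 10 June 2037.
Response Delay Deduction: −344 days → 1 July 2036.

2036-07-01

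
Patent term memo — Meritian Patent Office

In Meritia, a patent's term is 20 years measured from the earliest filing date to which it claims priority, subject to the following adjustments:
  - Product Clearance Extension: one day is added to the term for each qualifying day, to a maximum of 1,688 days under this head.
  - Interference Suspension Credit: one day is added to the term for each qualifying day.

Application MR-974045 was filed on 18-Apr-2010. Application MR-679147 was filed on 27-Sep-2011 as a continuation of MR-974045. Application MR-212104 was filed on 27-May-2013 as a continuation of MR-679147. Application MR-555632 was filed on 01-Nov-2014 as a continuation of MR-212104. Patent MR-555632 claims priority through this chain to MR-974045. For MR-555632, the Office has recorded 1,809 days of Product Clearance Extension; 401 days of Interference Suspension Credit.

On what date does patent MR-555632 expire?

Earliest priority filing: 18 April 2010.
Base term: 18 April 2010 + 20 years → 18 April 2030.
Product Clearance Extension: 1809 days claimed exceeds the 1688-day cap, so +1688 days → 1 December 2034.
Interference Suspension Credit: +401 days → 6 January 2036.

2036-01-06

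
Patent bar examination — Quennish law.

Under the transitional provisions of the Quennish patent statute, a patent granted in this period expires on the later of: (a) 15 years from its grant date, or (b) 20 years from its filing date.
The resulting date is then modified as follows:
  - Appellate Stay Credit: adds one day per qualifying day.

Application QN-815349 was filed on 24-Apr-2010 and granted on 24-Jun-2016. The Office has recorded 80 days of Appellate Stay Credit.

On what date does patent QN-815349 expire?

September 12, 2031

(a) grant + 15 years → 24 June 2031.
(b) filing + 20 years → 24 April 2030.
Later of the two: 24 June 2031.
Appellate Stay Credit: +80 days → 12 September 2031.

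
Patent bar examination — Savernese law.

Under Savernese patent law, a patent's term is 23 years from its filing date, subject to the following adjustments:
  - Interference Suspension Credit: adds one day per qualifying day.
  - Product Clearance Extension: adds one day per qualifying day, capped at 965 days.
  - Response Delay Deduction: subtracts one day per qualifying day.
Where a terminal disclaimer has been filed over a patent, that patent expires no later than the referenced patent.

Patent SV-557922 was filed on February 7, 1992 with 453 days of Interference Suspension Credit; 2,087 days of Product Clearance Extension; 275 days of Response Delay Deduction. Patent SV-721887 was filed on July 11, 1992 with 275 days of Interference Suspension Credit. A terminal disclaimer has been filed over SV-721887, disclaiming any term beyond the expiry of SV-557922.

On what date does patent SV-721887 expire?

Natural term of SV-721887:
  Base: filing + 23 years → 11 July 2015.
  Interference Suspension Credit: +275 days → 11 April 2016.
Expiry of referenced patent SV-557922:
  Base: filing + 23 years → 7 February 2015.
  Interference Suspension Credit: +453 days → 5 May 2016.
  Product Clearance Extension: 2087 days claimed exceeds the 965-day cap, so +965 days → 26 December 2018.
  Response Delay Deduction: −275 days → 26 March 2018.
Terminal disclaimer: SV-721887 expires on the earlier of 11 April 2016 and 26 March 2018.

April 11, 2016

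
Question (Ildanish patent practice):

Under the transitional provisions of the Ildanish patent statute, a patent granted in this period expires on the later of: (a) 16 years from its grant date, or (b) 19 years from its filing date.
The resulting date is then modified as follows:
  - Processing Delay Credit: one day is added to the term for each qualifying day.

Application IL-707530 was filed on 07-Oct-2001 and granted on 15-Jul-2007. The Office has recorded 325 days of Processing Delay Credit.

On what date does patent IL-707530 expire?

2024-06-04

(a) grant + 16 years → 15 July 2023.
(b) filing + 19 years → 7 October 2020.
Later of the two: 15 July 2023.
Processing Delay Credit: +325 days → 4 June 2024.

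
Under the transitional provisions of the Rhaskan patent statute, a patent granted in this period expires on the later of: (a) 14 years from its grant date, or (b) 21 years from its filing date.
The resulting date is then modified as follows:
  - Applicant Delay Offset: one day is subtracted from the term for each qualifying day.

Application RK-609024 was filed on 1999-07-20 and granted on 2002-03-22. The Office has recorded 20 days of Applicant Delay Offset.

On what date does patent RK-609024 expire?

(a) grant + 14 years → 22 March 2016.
(b) filing + 21 years → 20 July 2020.
Later of the two: 20 July 2020.
Applicant Delay Offset: −20 days → 30 June 2020.

June 30, 2020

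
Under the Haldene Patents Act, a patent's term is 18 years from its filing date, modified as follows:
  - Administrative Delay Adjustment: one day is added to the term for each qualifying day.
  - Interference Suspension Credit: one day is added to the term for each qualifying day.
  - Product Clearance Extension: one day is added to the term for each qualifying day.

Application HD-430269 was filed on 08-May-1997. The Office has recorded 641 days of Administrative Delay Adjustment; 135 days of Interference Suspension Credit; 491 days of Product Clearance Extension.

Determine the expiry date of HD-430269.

Base term: filing date + 18 years → 8 May 2015.
Administrative Delay Adjustment: +641 days → 7 February 2017.
Interference Suspension Credit: +135 days → 22 June 2017.
Product Clearance Extension: +491 days → 26 October 2018.

October 26, 2018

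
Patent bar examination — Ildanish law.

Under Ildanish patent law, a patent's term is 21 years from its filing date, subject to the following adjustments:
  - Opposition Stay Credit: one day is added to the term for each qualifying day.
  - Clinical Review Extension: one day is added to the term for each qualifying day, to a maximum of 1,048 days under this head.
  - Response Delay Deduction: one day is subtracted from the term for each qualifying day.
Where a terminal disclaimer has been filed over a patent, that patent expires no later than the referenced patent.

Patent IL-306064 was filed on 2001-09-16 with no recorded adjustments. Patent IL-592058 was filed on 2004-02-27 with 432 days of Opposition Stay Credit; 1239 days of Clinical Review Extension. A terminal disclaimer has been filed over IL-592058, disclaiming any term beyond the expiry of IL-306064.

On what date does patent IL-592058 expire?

2022-09-16

Natural term of IL-592058:
  Base: filing + 21 years → 27 February 2025.
  Opposition Stay Credit: +432 days → 5 May 2026.
  Clinical Review Extension: 1239 days claimed exceeds the 1048-day cap, so +1048 days → 18 March 2029.
Expiry of referenced patent IL-306064:
  Base: filing + 21 years → 16 September 2022.
Terminal disclaimer: IL-592058 expires on the earlier of 18 March 2029 and 16 September 2022.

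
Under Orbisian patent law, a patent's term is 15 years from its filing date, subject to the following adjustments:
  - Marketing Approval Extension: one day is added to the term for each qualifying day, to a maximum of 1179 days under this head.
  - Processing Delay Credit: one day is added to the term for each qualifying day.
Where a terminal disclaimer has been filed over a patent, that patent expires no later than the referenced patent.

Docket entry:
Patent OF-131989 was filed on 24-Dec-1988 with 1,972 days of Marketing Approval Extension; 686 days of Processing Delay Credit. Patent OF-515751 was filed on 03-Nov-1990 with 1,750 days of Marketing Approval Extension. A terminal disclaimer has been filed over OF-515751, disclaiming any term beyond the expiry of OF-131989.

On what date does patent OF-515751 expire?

January 25, 2009

Natural term of OF-515751:
  Base: filing + 15 years → 3 November 2005.
  Marketing Approval Extension: 1750 days claimed exceeds the 1179-day cap, so +1179 days → 25 January 2009.
Expiry of referenced patent OF-131989:
  Base: filing + 15 years → 24 December 2003.
  Marketing Approval Extension: 1972 days claimed exceeds the 1179-day cap, so +1179 days → 17 March 2007.
  Processing Delay Credit: +686 days → 31 January 2009.
Terminal disclaimer: OF-515751 expires on the earlier of 25 January 2009 and 31 January 2009.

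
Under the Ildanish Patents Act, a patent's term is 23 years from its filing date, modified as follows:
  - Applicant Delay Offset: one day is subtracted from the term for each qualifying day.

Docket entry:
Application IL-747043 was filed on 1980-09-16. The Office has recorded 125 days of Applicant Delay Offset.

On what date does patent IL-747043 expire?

Base term: filing date + 23 years → 16 September 2003.
Applicant Delay Offset: −125 days → 14 May 2003.

May 14, 2003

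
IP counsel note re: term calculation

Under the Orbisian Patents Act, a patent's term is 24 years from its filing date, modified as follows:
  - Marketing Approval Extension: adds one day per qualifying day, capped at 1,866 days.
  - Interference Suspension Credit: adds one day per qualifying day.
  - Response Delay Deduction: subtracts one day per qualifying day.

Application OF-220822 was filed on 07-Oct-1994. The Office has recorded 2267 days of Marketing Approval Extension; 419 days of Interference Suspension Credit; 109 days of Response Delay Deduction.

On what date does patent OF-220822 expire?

September 21, 2024

Base term: filing date + 24 years → 7 October 2018.
Marketing Approval Extension: 2267 days claimed exceeds the 1866-day cap, so +1866 days → 16 November 2023.
Interference Suspension Credit: +419 days → 8 January 2025.
Response Delay Deduction: −109 days → 21 September 2024.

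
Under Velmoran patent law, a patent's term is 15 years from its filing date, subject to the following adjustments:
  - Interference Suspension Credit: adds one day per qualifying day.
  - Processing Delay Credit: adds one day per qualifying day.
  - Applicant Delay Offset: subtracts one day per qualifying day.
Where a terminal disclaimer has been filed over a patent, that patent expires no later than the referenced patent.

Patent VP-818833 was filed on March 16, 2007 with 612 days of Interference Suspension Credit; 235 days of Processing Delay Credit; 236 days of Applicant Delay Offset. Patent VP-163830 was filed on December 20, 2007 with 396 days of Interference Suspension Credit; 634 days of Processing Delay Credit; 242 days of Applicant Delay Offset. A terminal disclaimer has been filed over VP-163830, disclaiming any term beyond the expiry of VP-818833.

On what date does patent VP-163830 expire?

November 17, 2023

Natural term of VP-163830:
  Base: filing + 15 years → 20 December 2022.
  Interference Suspension Credit: +396 days → 20 January 2024.
  Processing Delay Credit: +634 days → 15 October 2025.
  Applicant Delay Offset: −242 days → 15 February 2025.
Expiry of referenced patent VP-818833:
  Base: filing + 15 years → 16 March 2022.
  Interference Suspension Credit: +612 days → 18 November 2023.
  Processing Delay Credit: +235 days → 10 July 2024.
  Applicant Delay Offset: −236 days → 17 November 2023.
Terminal disclaimer: VP-163830 expires on the earlier of 15 February 2025 and 17 November 2023.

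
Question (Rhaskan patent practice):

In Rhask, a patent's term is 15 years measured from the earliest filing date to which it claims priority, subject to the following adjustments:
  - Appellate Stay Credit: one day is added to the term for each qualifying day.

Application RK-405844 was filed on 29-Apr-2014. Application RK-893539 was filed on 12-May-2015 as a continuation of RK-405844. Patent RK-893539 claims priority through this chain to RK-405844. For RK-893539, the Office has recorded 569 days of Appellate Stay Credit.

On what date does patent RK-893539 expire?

November 19, 2030

Earliest priority filing: 29 April 2014.
Base term: 29 April 2014 + 15 years → 29 April 2029.
Appellate Stay Credit: +569 days → 19 November 2030.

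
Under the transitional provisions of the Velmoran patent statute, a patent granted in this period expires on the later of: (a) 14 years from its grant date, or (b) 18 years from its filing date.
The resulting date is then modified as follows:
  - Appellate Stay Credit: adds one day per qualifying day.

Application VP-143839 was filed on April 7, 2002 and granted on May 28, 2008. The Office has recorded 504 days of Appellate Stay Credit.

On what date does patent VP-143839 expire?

2023-10-14

(a) grant + 14 years → 28 May 2022.
(b) filing + 18 years → 7 April 2020.
Later of the two: 28 May 2022.
Appellate Stay Credit: +504 days → 14 October 2023.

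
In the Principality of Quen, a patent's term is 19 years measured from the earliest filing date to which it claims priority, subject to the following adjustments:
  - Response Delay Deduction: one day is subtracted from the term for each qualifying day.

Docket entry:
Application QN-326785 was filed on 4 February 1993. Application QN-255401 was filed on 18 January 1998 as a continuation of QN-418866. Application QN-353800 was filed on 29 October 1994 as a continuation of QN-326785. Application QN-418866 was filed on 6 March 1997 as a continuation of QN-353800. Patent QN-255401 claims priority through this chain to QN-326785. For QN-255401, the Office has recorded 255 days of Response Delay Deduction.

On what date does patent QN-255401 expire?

Earliest priority filing: 4 February 1993.
Base term: 4 February 1993 + 19 years → 4 February 2012.
Response Delay Deduction: −255 days → 25 May 2011.

2011-05-25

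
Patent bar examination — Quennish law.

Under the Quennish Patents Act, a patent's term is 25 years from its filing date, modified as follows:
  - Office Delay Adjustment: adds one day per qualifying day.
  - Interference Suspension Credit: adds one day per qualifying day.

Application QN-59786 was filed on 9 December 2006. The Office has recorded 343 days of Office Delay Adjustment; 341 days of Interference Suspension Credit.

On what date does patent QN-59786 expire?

Base term: filing date + 25 years → 9 December 2031.
Office Delay Adjustment: +343 days → 16 November 2032.
Interference Suspension Credit: +341 days → 23 October 2033.

2033-10-23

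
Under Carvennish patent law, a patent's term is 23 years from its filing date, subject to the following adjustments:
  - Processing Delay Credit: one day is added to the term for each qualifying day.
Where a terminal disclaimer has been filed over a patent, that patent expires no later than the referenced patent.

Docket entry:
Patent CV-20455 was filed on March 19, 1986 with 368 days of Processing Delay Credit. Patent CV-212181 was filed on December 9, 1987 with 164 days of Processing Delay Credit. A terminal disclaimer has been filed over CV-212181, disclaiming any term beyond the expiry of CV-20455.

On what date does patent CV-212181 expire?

Natural term of CV-212181:
  Base: filing + 23 years → 9 December 2010.
  Processing Delay Credit: +164 days → 22 May 2011.
Expiry of referenced patent CV-20455:
  Base: filing + 23 years → 19 March 2009.
  Processing Delay Credit: +368 days → 22 March 2010.
Terminal disclaimer: CV-212181 expires on the earlier of 22 May 2011 and 22 March 2010.

2010-03-22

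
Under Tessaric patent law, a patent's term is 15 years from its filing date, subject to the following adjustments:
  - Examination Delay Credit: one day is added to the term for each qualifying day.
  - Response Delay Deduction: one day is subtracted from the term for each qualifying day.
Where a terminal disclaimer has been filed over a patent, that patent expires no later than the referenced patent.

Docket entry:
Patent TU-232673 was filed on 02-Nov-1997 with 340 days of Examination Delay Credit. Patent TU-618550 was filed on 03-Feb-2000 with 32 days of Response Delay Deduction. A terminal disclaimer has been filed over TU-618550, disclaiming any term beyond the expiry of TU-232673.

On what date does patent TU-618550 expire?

2013-10-08

Natural term of TU-618550:
  Base: filing + 15 years → 3 February 2015.
  Response Delay Deduction: −32 days → 2 January 2015.
Expiry of referenced patent TU-232673:
  Base: filing + 15 years → 2 November 2012.
  Examination Delay Credit: +340 days → 8 October 2013.
Terminal disclaimer: TU-618550 expires on the earlier of 2 January 2015 and 8 October 2013.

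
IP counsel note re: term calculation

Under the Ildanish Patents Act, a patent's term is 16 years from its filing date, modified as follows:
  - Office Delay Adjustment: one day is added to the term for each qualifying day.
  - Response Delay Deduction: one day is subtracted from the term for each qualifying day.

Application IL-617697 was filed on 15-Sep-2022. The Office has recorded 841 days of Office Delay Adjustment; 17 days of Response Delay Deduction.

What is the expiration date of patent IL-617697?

Base term: filing date + 16 years → 15 September 2038.
Office Delay Adjustment: +841 days → 3 January 2041.
Response Delay Deduction: −17 days → 17 December 2040.

2040-12-17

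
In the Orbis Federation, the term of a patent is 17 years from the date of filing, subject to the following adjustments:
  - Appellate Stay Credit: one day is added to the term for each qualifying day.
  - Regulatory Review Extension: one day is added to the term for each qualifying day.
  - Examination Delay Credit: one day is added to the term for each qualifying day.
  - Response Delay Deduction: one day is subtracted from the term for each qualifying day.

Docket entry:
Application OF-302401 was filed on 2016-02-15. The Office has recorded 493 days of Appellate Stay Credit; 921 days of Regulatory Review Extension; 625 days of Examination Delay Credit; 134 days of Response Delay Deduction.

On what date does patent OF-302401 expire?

Base term: filing date + 17 years → 15 February 2033.
Appellate Stay Credit: +493 days → 23 June 2034.
Regulatory Review Extension: +921 days → 30 December 2036.
Examination Delay Credit: +625 days → 16 September 2038.
Response Delay Deduction: −134 days → 5 May 2038.

May 5, 2038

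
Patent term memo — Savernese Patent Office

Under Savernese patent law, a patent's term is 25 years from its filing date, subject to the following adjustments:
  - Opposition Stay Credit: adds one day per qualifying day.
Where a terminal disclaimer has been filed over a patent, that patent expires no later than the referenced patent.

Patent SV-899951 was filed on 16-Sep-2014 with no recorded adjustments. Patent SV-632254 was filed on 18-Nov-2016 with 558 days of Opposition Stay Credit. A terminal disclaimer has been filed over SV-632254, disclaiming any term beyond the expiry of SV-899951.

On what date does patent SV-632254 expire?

September 16, 2039

Natural term of SV-632254:
  Base: filing + 25 years → 18 November 2041.
  Opposition Stay Credit: +558 days → 30 May 2043.
Expiry of referenced patent SV-899951:
  Base: filing + 25 years → 16 September 2039.
Terminal disclaimer: SV-632254 expires on the earlier of 30 May 2043 and 16 September 2039.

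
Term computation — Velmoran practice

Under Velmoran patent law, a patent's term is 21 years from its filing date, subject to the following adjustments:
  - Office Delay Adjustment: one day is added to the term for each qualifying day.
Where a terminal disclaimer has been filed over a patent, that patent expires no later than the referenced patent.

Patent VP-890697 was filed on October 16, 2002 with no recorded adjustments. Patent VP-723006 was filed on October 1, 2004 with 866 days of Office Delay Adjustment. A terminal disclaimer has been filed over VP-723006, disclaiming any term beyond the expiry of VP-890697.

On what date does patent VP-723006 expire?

2023-10-16

Natural term of VP-723006:
  Base: filing + 21 years → 1 October 2025.
  Office Delay Adjustment: +866 days → 14 February 2028.
Expiry of referenced patent VP-890697:
  Base: filing + 21 years → 16 October 2023.
Terminal disclaimer: VP-723006 expires on the earlier of 14 February 2028 and 16 October 2023.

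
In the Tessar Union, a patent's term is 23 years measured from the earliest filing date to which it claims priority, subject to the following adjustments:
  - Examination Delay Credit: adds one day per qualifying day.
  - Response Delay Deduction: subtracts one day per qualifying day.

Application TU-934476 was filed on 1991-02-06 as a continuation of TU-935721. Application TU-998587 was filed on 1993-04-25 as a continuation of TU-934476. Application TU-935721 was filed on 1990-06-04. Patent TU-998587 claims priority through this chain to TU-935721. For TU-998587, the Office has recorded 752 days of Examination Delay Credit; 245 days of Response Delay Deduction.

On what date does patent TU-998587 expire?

Earliest priority filing: 4 June 1990.
Base term: 4 June 1990 + 23 years → 4 June 2013.
Examination Delay Credit: +752 days → 26 June 2015.
Response Delay Deduction: −245 days → 24 October 2014.

October 24, 2014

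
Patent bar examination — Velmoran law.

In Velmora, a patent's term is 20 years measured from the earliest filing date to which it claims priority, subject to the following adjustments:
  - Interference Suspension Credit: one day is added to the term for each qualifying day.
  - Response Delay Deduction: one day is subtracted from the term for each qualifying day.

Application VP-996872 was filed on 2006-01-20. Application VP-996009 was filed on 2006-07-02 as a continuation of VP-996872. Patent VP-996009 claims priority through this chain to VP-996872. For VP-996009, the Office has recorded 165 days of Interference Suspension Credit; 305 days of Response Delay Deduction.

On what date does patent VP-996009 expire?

2025-09-02

Earliest priority filing: 20 January 2006.
Base term: 20 January 2006 + 20 years → 20 January 2026.
Interference Suspension Credit: +165 days → 4 July 2026.
Response Delay Deduction: −305 days → 2 September 2025.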